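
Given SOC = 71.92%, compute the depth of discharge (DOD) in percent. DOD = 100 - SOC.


DOD = 100 - SOC = 100 - 71.92 = 28.08%

28.08%


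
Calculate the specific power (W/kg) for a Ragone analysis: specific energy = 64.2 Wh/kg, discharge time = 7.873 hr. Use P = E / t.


Specific power = 64.2 Wh/kg / 7.873 hr = 8.154 W/kg

8.154 W/kg


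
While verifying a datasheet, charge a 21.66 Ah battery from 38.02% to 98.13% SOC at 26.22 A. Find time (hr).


delta_Ah = 21.66 * (98.13 - 38.02) / 100 = 13.02 Ah
t = delta_Ah / I = 13.02 / 26.22 = 0.4966 hr

0.4966 hr


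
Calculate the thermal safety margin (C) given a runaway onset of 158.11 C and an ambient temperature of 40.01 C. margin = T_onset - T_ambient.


Safety margin = 158.11 C - 40.01 C = 118.1 C

118.1 C


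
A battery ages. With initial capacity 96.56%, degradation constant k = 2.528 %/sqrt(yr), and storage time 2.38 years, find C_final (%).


sqrt(t) = sqrt(2.38) = 1.5427
C_final = 96.56 - 2.528 * 1.5427 = 92.66%

92.66%


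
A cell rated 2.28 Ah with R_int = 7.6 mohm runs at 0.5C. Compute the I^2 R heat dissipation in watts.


Convert: R = 7.6 mohm = 0.0076 ohm
Step 1: I = C_rate * capacity = 0.5 * 2.28 = 1.14 A
Step 2: Q = I^2 * R = 1.14^2 * 0.0076 = 1.2996 * 0.0076 = 0.009877 W

0.009877 W


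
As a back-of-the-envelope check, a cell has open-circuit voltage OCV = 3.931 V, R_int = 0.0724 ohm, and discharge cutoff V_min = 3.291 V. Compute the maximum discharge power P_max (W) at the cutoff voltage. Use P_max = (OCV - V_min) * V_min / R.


P_max = (OCV - V_min) * V_min / R = (3.931 - 3.291) * 3.291 / 0.0724 = 0.64 * 3.291 / 0.0724 = 29.09 W

29.09 W


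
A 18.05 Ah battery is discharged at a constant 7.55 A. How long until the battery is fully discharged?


Runtime = 18.05 Ah / 7.55 A = 2.391 hr

2.391 hr


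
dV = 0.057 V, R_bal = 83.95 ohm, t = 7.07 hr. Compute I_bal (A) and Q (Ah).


First, Ohm's law: I_bal = 0.057 V / 83.95 ohm = 6.7898e-04 A
Then Q = I * t = 6.7898e-04 A * 7.07 hr = 0.004800 Ah

I=6.7898e-04 A, Q=0.004800 Ah


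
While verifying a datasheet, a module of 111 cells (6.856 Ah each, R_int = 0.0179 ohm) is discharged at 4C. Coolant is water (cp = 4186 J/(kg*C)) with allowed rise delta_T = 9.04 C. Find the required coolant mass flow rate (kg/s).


Step 1: I = 4 * 6.856 = 27.424 A
Step 2: Q_cell = I^2 * R = 27.424^2 * 0.0179 = 13.462 W
Step 3: Q_total = 111 * 13.462 = 1494.3 W
Step 4: m_dot = Q_total / (cp * dT) = 1494.3 / (4186 * 9.04) = 0.03949 kg/s

0.03949 kg/s


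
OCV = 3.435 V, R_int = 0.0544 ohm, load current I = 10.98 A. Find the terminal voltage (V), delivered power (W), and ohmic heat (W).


Step 1: V_terminal = OCV - I*R = 3.435 - 10.98 * 0.0544 = 2.8377 V
Step 2: P_out = V_terminal * I = 2.8377 * 10.98 = 31.16 W
Step 3: Q = I^2 * R = 10.98^2 * 0.0544 = 6.558 W

V=2.8377 V, P=31.16 W, Q=6.558 W


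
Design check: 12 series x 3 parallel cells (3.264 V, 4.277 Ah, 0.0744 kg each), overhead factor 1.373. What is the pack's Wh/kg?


Step 1: V_pack = 12 * 3.264 = 39.168 V
Step 2: C_pack = 3 * 4.277 = 12.831 Ah
Step 3: E_pack = V_pack * C_pack = 39.168 * 12.831 = 502.56 Wh
Step 4: m_pack = 12 * 3 * 0.0744 * 1.373 = 3.6774 kg
Step 5: ED = E_pack / m_pack = 502.56 / 3.6774 = 136.7 Wh/kg

136.7 Wh/kg


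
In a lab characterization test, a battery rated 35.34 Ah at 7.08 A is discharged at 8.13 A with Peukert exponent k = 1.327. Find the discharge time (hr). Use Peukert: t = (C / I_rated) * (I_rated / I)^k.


t_rated = C / I_rated = 35.34 / 7.08 = 4.9915 hr
(I_rated/I)^k = (0.87085)^1.327 = 0.83235
t = t_rated * (I_rated/I)^k = 4.9915 * 0.83235 = 4.155 hr

4.155 hr


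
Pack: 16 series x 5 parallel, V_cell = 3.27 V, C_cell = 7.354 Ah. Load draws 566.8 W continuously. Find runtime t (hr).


Step 1: E_pack = Ns * V_cell * Np * C_cell = 16 * 3.27 * 5 * 7.354 = 1923.8 Wh
Step 2: t = E_pack / P = 1923.8 / 566.8 = 3.394 hr

3.394 hr


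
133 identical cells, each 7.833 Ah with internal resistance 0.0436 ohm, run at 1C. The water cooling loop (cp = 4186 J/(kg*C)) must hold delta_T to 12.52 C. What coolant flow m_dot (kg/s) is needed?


Step 1: I = 1 * 7.833 = 7.833 A
Step 2: Q_cell = I^2 * R = 7.833^2 * 0.0436 = 2.6751 W
Step 3: Q_total = 133 * 2.6751 = 355.79 W
Step 4: m_dot = Q_total / (cp * dT) = 355.79 / (4186 * 12.52) = 0.006789 kg/s

0.006789 kg/s


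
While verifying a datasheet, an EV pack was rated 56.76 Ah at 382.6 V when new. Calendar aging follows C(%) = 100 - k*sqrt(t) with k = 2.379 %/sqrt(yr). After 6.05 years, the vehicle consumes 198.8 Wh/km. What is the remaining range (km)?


Step 1: capacity retention = 100 - 2.379 * sqrt(6.05) = 100 - 2.379 * 2.4597 = 94.148%
Step 2: C_now = 56.76 * 94.148/100 = 53.438 Ah
Step 3: E_pack = V * C_now = 382.6 * 53.438 = 20445 Wh
Step 4: range = E_pack / consumption = 20445 / 198.8 = 102.8 km

102.8 km


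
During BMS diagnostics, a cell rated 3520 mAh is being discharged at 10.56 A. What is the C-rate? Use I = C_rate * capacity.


Convert: capacity = 3520 mAh = 3.52 Ah
C_rate = I / capacity = 10.56 / 3.52 = 3C

3C


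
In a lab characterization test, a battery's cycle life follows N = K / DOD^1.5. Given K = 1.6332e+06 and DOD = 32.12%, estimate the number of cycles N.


DOD^1.5 = 182.04
N = K / DOD^1.5 = 1.6332e+06 / 182.04 = 8972

8972 cycles


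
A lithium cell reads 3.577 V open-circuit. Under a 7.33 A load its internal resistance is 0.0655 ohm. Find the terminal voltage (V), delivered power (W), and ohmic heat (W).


Step 1: V_terminal = OCV - I*R = 3.577 - 7.33 * 0.0655 = 3.0969 V
Step 2: P_out = V_terminal * I = 3.0969 * 7.33 = 22.70 W
Step 3: Q = I^2 * R = 7.33^2 * 0.0655 = 3.519 W

V=3.0969 V, P=22.70 W, Q=3.519 W


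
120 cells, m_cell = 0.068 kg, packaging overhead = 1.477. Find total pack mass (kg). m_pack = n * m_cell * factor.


m_pack = n * m_cell * overhead = 120 * 0.068 * 1.477 = 12.05 kg

12.05 kg


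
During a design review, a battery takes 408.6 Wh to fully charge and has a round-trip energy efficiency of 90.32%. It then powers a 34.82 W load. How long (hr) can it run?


Step 1: E_discharge = eta/100 * E_charge = 90.32/100 * 408.6 = 369.05 Wh
Step 2: t = E_discharge / P = 369.05 / 34.82 = 10.60 hr

10.60 hr


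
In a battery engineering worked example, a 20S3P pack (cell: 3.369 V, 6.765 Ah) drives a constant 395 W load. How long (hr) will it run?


Step 1: E_pack = Ns * V_cell * Np * C_cell = 20 * 3.369 * 3 * 6.765 = 1367.5 Wh
Step 2: t = E_pack / P = 1367.5 / 395 = 3.462 hr

3.462 hr


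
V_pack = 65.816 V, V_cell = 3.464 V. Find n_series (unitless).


Rearranging: n = V_pack / V_cell = 65.816 / 3.464 = 19 cells

19


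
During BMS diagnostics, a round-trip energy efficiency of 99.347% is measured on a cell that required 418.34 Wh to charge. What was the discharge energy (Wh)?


E_dis = eta/100 * E_chg = 99.347/100 * 418.34 = 415.6 Wh

415.6 Wh


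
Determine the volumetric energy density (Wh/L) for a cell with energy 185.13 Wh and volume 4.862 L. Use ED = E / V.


Volumetric ED = 185.13 Wh / 4.862 L = 38.08 Wh/L

38.08 Wh/L


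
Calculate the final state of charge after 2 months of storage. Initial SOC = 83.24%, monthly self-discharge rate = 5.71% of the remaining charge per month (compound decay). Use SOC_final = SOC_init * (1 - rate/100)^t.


decay = (1 - 5.71/100)^2 = 0.88906
SOC_final = 83.24 * 0.88906 = 74.01%

74.01%


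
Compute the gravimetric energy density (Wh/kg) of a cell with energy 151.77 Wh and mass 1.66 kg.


ED = E / m = 151.77 / 1.66 = 91.43 Wh/kg

91.43 Wh/kg


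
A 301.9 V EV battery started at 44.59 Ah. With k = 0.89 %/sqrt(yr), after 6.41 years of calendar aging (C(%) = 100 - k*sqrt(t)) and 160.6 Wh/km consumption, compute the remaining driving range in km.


Step 1: capacity retention = 100 - 0.89 * sqrt(6.41) = 100 - 0.89 * 2.5318 = 97.747%
Step 2: C_now = 44.59 * 97.747/100 = 43.585 Ah
Step 3: E_pack = V * C_now = 301.9 * 43.585 = 13158 Wh
Step 4: range = E_pack / consumption = 13158 / 160.6 = 81.93 km

81.93 km


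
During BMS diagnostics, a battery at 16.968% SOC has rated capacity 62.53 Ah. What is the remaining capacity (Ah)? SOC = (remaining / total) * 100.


remaining = SOC / 100 * total = 16.968 / 100 * 62.53 = 10.61 Ah

10.61 Ah


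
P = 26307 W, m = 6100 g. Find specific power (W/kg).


Convert: m = 6100 g = 6.1 kg
SP = P / m = 26307 / 6.1 = 4313 W/kg

4313 W/kg


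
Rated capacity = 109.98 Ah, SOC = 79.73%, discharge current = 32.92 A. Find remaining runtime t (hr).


Step 1: remaining = SOC/100 * C_total = 79.73/100 * 109.98 = 87.687 Ah
Step 2: t = remaining / I = 87.687 / 32.92 = 2.664 hr

2.664 hr


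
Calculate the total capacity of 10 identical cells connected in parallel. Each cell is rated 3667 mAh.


Convert: C_cell = 3667 mAh = 3.667 Ah
C_total = 10 * 3.667 = 36.67 Ah

36.67 Ah


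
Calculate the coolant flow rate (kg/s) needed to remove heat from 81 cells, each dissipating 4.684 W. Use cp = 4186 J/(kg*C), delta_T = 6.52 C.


Step 1: Total heat Q = 81 * 4.684 W = 379.4 W
Step 2: denom = cp * dT = 4186 * 6.52 = 27293
Step 3: m_dot = 379.4 / 27293 = 0.01390 kg/s

0.01390 kg/s


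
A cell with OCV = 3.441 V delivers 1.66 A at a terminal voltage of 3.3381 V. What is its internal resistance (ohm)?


R = (OCV - V) / I = (3.441 - 3.3381) / 1.66 = 0.06199 ohm

0.06199 ohm


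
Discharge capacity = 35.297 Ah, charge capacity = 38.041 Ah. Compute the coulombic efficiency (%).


eta_c = Q_dis / Q_chg * 100 = 35.297 / 38.041 * 100 = 92.79%

92.79%


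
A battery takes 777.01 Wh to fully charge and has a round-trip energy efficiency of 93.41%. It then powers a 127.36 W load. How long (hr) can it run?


Step 1: E_discharge = eta/100 * E_charge = 93.41/100 * 777.01 = 725.81 Wh
Step 2: t = E_discharge / P = 725.81 / 127.36 = 5.699 hr

5.699 hr


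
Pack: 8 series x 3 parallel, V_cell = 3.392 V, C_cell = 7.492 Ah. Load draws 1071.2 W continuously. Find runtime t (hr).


Step 1: E_pack = Ns * V_cell * Np * C_cell = 8 * 3.392 * 3 * 7.492 = 609.91 Wh
Step 2: t = E_pack / P = 609.91 / 1071.2 = 0.5694 hr

0.5694 hr


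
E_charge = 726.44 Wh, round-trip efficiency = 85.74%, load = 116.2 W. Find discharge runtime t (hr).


Step 1: E_discharge = eta/100 * E_charge = 85.74/100 * 726.44 = 622.85 Wh
Step 2: t = E_discharge / P = 622.85 / 116.2 = 5.360 hr

5.360 hr


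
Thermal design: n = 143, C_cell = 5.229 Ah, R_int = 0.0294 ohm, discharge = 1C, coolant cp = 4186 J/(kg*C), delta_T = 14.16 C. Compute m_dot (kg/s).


Step 1: I = 1 * 5.229 = 5.229 A
Step 2: Q_cell = I^2 * R = 5.229^2 * 0.0294 = 0.80387 W
Step 3: Q_total = 143 * 0.80387 = 114.95 W
Step 4: m_dot = Q_total / (cp * dT) = 114.95 / (4186 * 14.16) = 0.001939 kg/s

0.001939 kg/s


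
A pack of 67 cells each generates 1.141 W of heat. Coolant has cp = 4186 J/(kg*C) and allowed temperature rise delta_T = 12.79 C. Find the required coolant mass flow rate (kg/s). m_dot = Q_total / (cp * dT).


Q_total = 67 * 1.141 = 76.447 W
m_dot = Q_total / (cp * dT) = 76.447 / (4186 * 12.79) = 0.001428 kg/s

0.001428 kg/s


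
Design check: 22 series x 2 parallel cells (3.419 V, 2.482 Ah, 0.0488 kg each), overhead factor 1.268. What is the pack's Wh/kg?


Step 1: V_pack = 22 * 3.419 = 75.218 V
Step 2: C_pack = 2 * 2.482 = 4.964 Ah
Step 3: E_pack = V_pack * C_pack = 75.218 * 4.964 = 373.38 Wh
Step 4: m_pack = 22 * 2 * 0.0488 * 1.268 = 2.7226 kg
Step 5: ED = E_pack / m_pack = 373.38 / 2.7226 = 137.1 Wh/kg

137.1 Wh/kg


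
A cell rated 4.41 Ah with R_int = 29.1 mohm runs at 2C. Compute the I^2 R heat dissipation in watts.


Convert: R = 29.1 mohm = 0.0291 ohm
Step 1: I = C_rate * capacity = 2 * 4.41 = 8.82 A
Step 2: Q = I^2 * R = 8.82^2 * 0.0291 = 77.792 * 0.0291 = 2.264 W

2.264 W


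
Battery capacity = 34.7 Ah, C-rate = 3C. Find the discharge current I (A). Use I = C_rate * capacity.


At 3C: I = 3 * 34.7 Ah = 104.1 A

104.1 A


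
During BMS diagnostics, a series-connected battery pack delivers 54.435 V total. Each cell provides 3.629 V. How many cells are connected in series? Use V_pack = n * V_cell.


n = V_pack / V_cell = 54.435 / 3.629 = 15

15


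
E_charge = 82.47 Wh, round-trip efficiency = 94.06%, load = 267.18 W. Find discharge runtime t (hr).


Step 1: E_discharge = eta/100 * E_charge = 94.06/100 * 82.47 = 77.571 Wh
Step 2: t = E_discharge / P = 77.571 / 267.18 = 0.2903 hr

0.2903 hr


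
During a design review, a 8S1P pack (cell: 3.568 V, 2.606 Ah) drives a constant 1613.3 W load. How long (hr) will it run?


Step 1: E_pack = Ns * V_cell * Np * C_cell = 8 * 3.568 * 1 * 2.606 = 74.386 Wh
Step 2: t = E_pack / P = 74.386 / 1613.3 = 0.04611 hr

0.04611 hr


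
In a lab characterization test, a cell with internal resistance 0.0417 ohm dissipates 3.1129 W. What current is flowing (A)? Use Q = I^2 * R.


I = sqrt(Q / R) = sqrt(3.1129 / 0.0417) = sqrt(74.65) = 8.640 A

8.640 A


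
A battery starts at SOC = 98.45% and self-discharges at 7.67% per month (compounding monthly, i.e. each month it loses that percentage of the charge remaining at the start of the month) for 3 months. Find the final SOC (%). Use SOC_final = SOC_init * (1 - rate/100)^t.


Monthly retention factor = 1 - 7.67/100 = 0.9233
Over 3 months: factor^3 = 0.7871
SOC_final = 98.45 * 0.7871 = 77.49%

77.49%


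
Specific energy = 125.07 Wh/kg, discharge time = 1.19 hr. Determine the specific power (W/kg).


Specific power = 125.07 Wh/kg / 1.19 hr = 105.1 W/kg

105.1 W/kg


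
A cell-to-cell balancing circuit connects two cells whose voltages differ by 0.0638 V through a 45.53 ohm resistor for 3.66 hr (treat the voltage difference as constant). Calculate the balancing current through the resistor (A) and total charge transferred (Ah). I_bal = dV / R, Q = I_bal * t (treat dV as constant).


I_bal = dV / R = 0.0638 / 45.53 = 0.0014013 A
Q = I_bal * t = 0.0014013 * 3.66 = 0.005129 Ah

I=0.0014013 A, Q=0.005129 Ah


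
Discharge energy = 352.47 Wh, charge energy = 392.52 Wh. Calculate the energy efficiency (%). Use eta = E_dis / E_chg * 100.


Round-trip efficiency = 352.47/392.52 * 100% = 89.80%

89.80%


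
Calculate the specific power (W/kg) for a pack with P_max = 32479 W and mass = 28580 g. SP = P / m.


Convert: m = 28580 g = 28.58 kg
Specific power = 32479 W / 28.58 kg = 1136 W/kg

1136 W/kg


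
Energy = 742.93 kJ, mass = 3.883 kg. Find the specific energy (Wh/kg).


Convert: E = 742.93 kJ = 206.37 Wh
ED = E / m = 206.37 / 3.883 = 53.15 Wh/kg

53.15 Wh/kg


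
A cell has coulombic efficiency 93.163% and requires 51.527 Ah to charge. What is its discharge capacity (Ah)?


Q_dis = eta/100 * Q_chg = 93.163/100 * 51.527 = 48.00 Ah

48.00 Ah


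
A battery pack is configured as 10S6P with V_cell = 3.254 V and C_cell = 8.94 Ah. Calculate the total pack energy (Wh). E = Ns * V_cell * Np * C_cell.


E = Ns * Vcell * Np * Ccell = 10 * 3.254 * 6 * 8.94 = 1745 Wh

1745 Wh


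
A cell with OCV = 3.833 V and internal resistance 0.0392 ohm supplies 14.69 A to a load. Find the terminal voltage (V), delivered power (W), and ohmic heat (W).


Step 1: V_terminal = OCV - I*R = 3.833 - 14.69 * 0.0392 = 3.2572 V
Step 2: P_out = V_terminal * I = 3.2572 * 14.69 = 47.85 W
Step 3: Q = I^2 * R = 14.69^2 * 0.0392 = 8.459 W

V=3.2572 V, P=47.85 W, Q=8.459 W


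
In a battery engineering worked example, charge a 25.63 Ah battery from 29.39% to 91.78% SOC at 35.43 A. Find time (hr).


Step 1: dSOC = 91.78% - 29.39% = 62.39%
Step 2: delta_Ah = 25.63 * 62.39 / 100 = 15.991 Ah
Step 3: t = 15.991 / 35.43 = 0.4513 hr

0.4513 hr


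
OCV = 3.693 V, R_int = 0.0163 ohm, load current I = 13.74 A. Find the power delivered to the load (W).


Step 1: V_terminal = OCV - I*R = 3.693 - 13.74 * 0.0163 = 3.469 V
Step 2: P_out = V_terminal * I = 3.469 * 13.74 = 47.66 W

47.66 W


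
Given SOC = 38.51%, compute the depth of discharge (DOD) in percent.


Complement of SOC: DOD = 100% - 38.51% = 61.49%

61.49%


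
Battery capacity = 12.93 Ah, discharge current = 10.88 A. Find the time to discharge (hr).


t = capacity / current = 12.93 / 10.88 = 1.188 hr

1.188 hr


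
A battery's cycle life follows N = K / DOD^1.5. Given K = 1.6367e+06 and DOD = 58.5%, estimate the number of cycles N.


Step 1: DOD^1.5 = 58.5^1.5 = 447.44
Step 2: N = 1.6367e+06 / 447.44 = 3658 cycles

3658 cycles


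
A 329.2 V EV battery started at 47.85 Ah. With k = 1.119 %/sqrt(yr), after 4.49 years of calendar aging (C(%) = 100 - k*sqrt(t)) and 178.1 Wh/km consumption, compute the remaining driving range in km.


Step 1: capacity retention = 100 - 1.119 * sqrt(4.49) = 100 - 1.119 * 2.119 = 97.629%
Step 2: C_now = 47.85 * 97.629/100 = 46.715 Ah
Step 3: E_pack = V * C_now = 329.2 * 46.715 = 15379 Wh
Step 4: range = E_pack / consumption = 15379 / 178.1 = 86.35 km

86.35 km


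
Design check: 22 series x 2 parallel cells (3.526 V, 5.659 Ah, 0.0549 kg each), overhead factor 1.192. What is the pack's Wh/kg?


Step 1: V_pack = 22 * 3.526 = 77.572 V
Step 2: C_pack = 2 * 5.659 = 11.318 Ah
Step 3: E_pack = V_pack * C_pack = 77.572 * 11.318 = 877.96 Wh
Step 4: m_pack = 22 * 2 * 0.0549 * 1.192 = 2.8794 kg
Step 5: ED = E_pack / m_pack = 877.96 / 2.8794 = 304.9 Wh/kg

304.9 Wh/kg


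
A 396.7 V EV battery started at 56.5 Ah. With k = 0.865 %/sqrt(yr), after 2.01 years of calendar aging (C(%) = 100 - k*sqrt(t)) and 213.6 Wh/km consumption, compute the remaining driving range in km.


Step 1: capacity retention = 100 - 0.865 * sqrt(2.01) = 100 - 0.865 * 1.4177 = 98.774%
Step 2: C_now = 56.5 * 98.774/100 = 55.807 Ah
Step 3: E_pack = V * C_now = 396.7 * 55.807 = 22139 Wh
Step 4: range = E_pack / consumption = 22139 / 213.6 = 103.6 km

103.6 km


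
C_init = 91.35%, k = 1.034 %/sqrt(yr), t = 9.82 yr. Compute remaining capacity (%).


Step 1: sqrt(9.82 yr) = 3.1337
Step 2: drop = 1.034 * 3.1337 = 3.2402
Step 3: C_final = 91.35 - 3.2402 = 88.11%

88.11%


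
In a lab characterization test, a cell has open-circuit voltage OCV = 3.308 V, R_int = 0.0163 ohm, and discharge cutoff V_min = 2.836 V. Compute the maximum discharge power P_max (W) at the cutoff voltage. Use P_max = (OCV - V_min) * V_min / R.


P_max = (OCV - V_min) * V_min / R = (3.308 - 2.836) * 2.836 / 0.0163 = 0.472 * 2.836 / 0.0163 = 82.12 W

82.12 W


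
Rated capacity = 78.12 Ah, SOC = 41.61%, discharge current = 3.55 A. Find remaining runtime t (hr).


Step 1: remaining = SOC/100 * C_total = 41.61/100 * 78.12 = 32.506 Ah
Step 2: t = remaining / I = 32.506 / 3.55 = 9.157 hr

9.157 hr


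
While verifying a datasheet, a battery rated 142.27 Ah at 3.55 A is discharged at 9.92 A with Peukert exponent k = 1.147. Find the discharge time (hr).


t_rated = C / I_rated = 142.27 / 3.55 = 40.076 hr
(I_rated/I)^k = (0.35786)^1.147 = 0.30769
t = t_rated * (I_rated/I)^k = 40.076 * 0.30769 = 12.33 hr

12.33 hr


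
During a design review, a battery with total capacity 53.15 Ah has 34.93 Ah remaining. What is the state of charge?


SOC = (remaining / total) * 100 = (34.93 / 53.15) * 100 = 65.72%

65.72%


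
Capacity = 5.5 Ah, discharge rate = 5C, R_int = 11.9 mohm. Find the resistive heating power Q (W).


Convert: R = 11.9 mohm = 0.0119 ohm
Step 1: I = C_rate * capacity = 5 * 5.5 = 27.5 A
Step 2: Q = I^2 * R = 27.5^2 * 0.0119 = 756.25 * 0.0119 = 8.999 W

8.999 W


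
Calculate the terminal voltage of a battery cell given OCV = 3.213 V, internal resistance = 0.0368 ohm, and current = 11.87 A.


V = OCV - I*R = 3.213 - 11.87 * 0.0368 = 2.776 V

2.776 V


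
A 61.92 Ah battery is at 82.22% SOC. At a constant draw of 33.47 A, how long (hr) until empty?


Step 1: remaining = SOC/100 * C_total = 82.22/100 * 61.92 = 50.911 Ah
Step 2: t = remaining / I = 50.911 / 33.47 = 1.521 hr

1.521 hr


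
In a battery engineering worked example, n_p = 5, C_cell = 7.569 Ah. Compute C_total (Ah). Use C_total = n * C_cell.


C_total = 5 * 7.569 = 37.845 Ah

37.845 Ah


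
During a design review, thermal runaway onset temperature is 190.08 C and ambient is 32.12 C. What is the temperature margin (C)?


Safety margin = 190.08 C - 32.12 C = 157.96 C

157.96 C


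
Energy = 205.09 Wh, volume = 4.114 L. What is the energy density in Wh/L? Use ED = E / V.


ED = E / V = 205.09 / 4.114 = 49.85 Wh/L

49.85 Wh/L


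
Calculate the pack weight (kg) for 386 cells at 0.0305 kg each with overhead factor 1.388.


Cell mass sum = 386 * 0.0305 = 11.773 kg
With overhead 1.388: m_pack = 11.773 * 1.388 = 16.34 kg

16.34 kg


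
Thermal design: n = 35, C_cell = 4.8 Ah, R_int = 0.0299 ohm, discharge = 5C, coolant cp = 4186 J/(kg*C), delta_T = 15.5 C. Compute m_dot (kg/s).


Step 1: I = 5 * 4.8 = 24 A
Step 2: Q_cell = I^2 * R = 24^2 * 0.0299 = 17.222 W
Step 3: Q_total = 35 * 17.222 = 602.77 W
Step 4: m_dot = Q_total / (cp * dT) = 602.77 / (4186 * 15.5) = 0.009290 kg/s

0.009290 kg/s


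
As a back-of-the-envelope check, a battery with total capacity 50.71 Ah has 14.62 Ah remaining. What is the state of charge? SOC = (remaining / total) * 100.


SOC% = 14.62 / 50.71 * 100 = 28.83%

28.83%


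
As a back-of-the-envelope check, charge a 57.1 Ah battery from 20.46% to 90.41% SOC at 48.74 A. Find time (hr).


Step 1: dSOC = 90.41% - 20.46% = 69.95%
Step 2: delta_Ah = 57.1 * 69.95 / 100 = 39.941 Ah
Step 3: t = 39.941 / 48.74 = 0.8195 hr

0.8195 hr


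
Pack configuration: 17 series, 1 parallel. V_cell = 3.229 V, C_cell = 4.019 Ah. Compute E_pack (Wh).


E = Ns * Vcell * Np * Ccell = 17 * 3.229 * 1 * 4.019 = 220.6 Wh

220.6 Wh


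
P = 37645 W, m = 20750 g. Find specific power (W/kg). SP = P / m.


Convert: m = 20750 g = 20.75 kg
SP = P / m = 37645 / 20.75 = 1814 W/kg

1814 W/kg


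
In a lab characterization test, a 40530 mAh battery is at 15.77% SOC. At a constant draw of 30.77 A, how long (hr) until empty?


Convert: C_total = 40530 mAh = 40.53 Ah
Step 1: remaining = SOC/100 * C_total = 15.77/100 * 40.53 = 6.3916 Ah
Step 2: t = remaining / I = 6.3916 / 30.77 = 0.2077 hr

0.2077 hr


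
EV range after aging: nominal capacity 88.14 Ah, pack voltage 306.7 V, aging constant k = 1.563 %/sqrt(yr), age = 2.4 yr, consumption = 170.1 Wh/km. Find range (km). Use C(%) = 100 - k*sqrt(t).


Step 1: capacity retention = 100 - 1.563 * sqrt(2.4) = 100 - 1.563 * 1.5492 = 97.579%
Step 2: C_now = 88.14 * 97.579/100 = 86.006 Ah
Step 3: E_pack = V * C_now = 306.7 * 86.006 = 26378 Wh
Step 4: range = E_pack / consumption = 26378 / 170.1 = 155.1 km

155.1 km


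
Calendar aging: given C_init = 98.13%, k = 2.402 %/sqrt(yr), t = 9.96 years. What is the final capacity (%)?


Step 1: sqrt(9.96 yr) = 3.1559
Step 2: drop = 2.402 * 3.1559 = 7.5805
Step 3: C_final = 98.13 - 7.5805 = 90.55%

90.55%


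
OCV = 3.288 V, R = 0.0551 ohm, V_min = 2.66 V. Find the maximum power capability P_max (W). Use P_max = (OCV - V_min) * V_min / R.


P_max = (OCV - V_min) * V_min / R = (3.288 - 2.66) * 2.66 / 0.0551 = 0.628 * 2.66 / 0.0551 = 30.32 W

30.32 W


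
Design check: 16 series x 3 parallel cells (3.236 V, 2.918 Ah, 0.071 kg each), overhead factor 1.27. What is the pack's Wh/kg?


Step 1: V_pack = 16 * 3.236 = 51.776 V
Step 2: C_pack = 3 * 2.918 = 8.754 Ah
Step 3: E_pack = V_pack * C_pack = 51.776 * 8.754 = 453.25 Wh
Step 4: m_pack = 16 * 3 * 0.071 * 1.27 = 4.3282 kg
Step 5: ED = E_pack / m_pack = 453.25 / 4.3282 = 104.7 Wh/kg

104.7 Wh/kg


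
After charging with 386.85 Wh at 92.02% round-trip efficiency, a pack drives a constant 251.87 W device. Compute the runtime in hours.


Step 1: E_discharge = eta/100 * E_charge = 92.02/100 * 386.85 = 355.98 Wh
Step 2: t = E_discharge / P = 355.98 / 251.87 = 1.413 hr

1.413 hr


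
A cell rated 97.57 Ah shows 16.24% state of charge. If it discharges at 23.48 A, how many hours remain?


Step 1: remaining = SOC/100 * C_total = 16.24/100 * 97.57 = 15.845 Ah
Step 2: t = remaining / I = 15.845 / 23.48 = 0.6748 hr

0.6748 hr


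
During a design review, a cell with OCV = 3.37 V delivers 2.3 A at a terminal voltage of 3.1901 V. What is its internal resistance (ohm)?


R = (OCV - V) / I = (3.37 - 3.1901) / 2.3 = 0.07822 ohm

0.07822 ohm


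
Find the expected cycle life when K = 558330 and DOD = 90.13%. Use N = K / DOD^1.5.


DOD^1.5 = 855.67
N = K / DOD^1.5 = 558330 / 855.67 = 652.5

652.5 cycles


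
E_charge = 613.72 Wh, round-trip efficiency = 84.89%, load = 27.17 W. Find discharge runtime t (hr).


Step 1: E_discharge = eta/100 * E_charge = 84.89/100 * 613.72 = 520.99 Wh
Step 2: t = E_discharge / P = 520.99 / 27.17 = 19.18 hr

19.18 hr


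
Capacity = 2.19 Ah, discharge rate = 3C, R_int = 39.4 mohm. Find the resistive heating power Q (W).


Convert: R = 39.4 mohm = 0.0394 ohm
Step 1: I = C_rate * capacity = 3 * 2.19 = 6.57 A
Step 2: Q = I^2 * R = 6.57^2 * 0.0394 = 43.165 * 0.0394 = 1.701 W

1.701 W


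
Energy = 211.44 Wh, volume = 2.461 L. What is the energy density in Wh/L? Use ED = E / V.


Volumetric ED = 211.44 Wh / 2.461 L = 85.92 Wh/L

85.92 Wh/L


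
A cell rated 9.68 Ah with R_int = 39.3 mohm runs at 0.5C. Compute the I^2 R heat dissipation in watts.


Convert: R = 39.3 mohm = 0.0393 ohm
Step 1: I = C_rate * capacity = 0.5 * 9.68 = 4.84 A
Step 2: Q = I^2 * R = 4.84^2 * 0.0393 = 23.426 * 0.0393 = 0.9206 W

0.9206 W


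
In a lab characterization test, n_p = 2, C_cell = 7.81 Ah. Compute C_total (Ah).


Parallel capacities add: 2 * 7.81 Ah = 15.62 Ah

15.62 Ah


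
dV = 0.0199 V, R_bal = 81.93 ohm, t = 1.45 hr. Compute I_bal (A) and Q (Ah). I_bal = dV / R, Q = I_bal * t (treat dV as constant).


First, Ohm's law: I_bal = 0.0199 V / 81.93 ohm = 2.4289e-04 A
Then Q = I * t = 2.4289e-04 A * 1.45 hr = 3.522e-04 Ah

I=2.4289e-04 A, Q=3.522e-04 Ah


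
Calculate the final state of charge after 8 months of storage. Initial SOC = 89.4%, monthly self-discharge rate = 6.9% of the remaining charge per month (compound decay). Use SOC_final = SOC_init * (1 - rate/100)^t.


Monthly retention factor = 1 - 6.9/100 = 0.931
Over 8 months: factor^8 = 0.56441
SOC_final = 89.4 * 0.56441 = 50.46%

50.46%


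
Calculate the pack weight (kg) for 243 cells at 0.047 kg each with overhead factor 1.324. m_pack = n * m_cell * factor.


m_pack = n * m_cell * overhead = 243 * 0.047 * 1.324 = 15.12 kg

15.12 kg


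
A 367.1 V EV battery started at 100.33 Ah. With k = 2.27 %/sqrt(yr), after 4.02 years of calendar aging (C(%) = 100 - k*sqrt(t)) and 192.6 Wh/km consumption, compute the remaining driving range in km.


Step 1: capacity retention = 100 - 2.27 * sqrt(4.02) = 100 - 2.27 * 2.005 = 95.449%
Step 2: C_now = 100.33 * 95.449/100 = 95.764 Ah
Step 3: E_pack = V * C_now = 367.1 * 95.764 = 35155 Wh
Step 4: range = E_pack / consumption = 35155 / 192.6 = 182.5 km

182.5 km


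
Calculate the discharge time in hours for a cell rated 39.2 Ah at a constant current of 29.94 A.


Runtime = 39.2 Ah / 29.94 A = 1.309 hr

1.309 hr


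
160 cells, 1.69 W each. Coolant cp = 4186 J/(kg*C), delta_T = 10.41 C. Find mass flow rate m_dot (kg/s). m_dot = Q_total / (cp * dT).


Q_total = 160 * 1.69 = 270.4 W
m_dot = Q_total / (cp * dT) = 270.4 / (4186 * 10.41) = 0.006205 kg/s

0.006205 kg/s


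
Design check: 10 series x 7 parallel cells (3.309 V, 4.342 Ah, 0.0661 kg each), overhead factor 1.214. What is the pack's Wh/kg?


Step 1: V_pack = 10 * 3.309 = 33.09 V
Step 2: C_pack = 7 * 4.342 = 30.394 Ah
Step 3: E_pack = V_pack * C_pack = 33.09 * 30.394 = 1005.7 Wh
Step 4: m_pack = 10 * 7 * 0.0661 * 1.214 = 5.6172 kg
Step 5: ED = E_pack / m_pack = 1005.7 / 5.6172 = 179.0 Wh/kg

179.0 Wh/kg


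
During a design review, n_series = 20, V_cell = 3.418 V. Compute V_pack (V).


Series voltages add: 20 * 3.418 V = 68.36 V

68.36 V


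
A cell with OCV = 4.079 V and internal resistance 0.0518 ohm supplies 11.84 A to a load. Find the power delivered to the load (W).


Step 1: V_terminal = OCV - I*R = 4.079 - 11.84 * 0.0518 = 3.4657 V
Step 2: P_out = V_terminal * I = 3.4657 * 11.84 = 41.03 W

41.03 W


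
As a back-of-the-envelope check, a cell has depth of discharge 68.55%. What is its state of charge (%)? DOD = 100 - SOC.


SOC = 100 - DOD = 100 - 68.55 = 31.45%

31.45%


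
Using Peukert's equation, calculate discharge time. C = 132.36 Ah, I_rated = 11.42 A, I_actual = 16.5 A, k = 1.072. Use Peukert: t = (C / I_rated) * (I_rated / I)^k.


Step 1: t_rated = C / I_rated = 132.36 / 11.42 = 11.59 hr
Step 2: ratio = 11.42 / 16.5 = 0.69212
Step 3: ratio^k = 0.69212^1.072 = 0.67402
Step 4: t = t_rated * ratio^k = 11.59 * 0.67402 = 7.812 hr

7.812 hr


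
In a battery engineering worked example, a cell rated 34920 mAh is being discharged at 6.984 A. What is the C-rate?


Convert: capacity = 34920 mAh = 34.92 Ah
Rearranging: C_rate = 6.984 / 34.92 = 0.2C

0.2C


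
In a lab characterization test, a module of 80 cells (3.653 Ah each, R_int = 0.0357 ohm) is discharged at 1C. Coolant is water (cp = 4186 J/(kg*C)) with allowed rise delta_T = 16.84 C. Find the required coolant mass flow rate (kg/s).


Step 1: I = 1 * 3.653 = 3.653 A
Step 2: Q_cell = I^2 * R = 3.653^2 * 0.0357 = 0.4764 W
Step 3: Q_total = 80 * 0.4764 = 38.112 W
Step 4: m_dot = Q_total / (cp * dT) = 38.112 / (4186 * 16.84) = 5.407e-04 kg/s

5.407e-04 kg/s


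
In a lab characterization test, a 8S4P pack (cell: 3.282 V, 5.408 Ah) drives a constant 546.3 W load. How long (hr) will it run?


Step 1: E_pack = Ns * V_cell * Np * C_cell = 8 * 3.282 * 4 * 5.408 = 567.97 Wh
Step 2: t = E_pack / P = 567.97 / 546.3 = 1.040 hr

1.040 hr


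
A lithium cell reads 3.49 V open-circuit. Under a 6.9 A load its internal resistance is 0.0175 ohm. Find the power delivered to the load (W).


Step 1: V_terminal = OCV - I*R = 3.49 - 6.9 * 0.0175 = 3.3693 V
Step 2: P_out = V_terminal * I = 3.3693 * 6.9 = 23.25 W

23.25 W


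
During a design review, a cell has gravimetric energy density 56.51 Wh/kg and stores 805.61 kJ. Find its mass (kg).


Convert: E = 805.61 kJ = 223.78 Wh
m = E / ED = 223.78 / 56.51 = 3.960 kg

3.960 kg


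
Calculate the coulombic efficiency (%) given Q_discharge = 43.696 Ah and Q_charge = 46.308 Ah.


eta_c = Q_dis / Q_chg * 100 = 43.696 / 46.308 * 100 = 94.36%

94.36%


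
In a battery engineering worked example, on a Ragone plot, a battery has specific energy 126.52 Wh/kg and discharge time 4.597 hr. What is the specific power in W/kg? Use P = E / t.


Specific power = 126.52 Wh/kg / 4.597 hr = 27.52 W/kg

27.52 W/kg


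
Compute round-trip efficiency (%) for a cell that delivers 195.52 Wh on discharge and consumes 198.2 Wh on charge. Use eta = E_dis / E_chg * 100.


Round-trip efficiency = 195.52/198.2 * 100% = 98.65%

98.65%


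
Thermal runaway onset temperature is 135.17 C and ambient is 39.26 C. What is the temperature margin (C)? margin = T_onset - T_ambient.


Safety margin = 135.17 C - 39.26 C = 95.91 C

95.91 C


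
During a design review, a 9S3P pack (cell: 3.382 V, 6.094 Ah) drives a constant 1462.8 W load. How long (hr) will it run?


Step 1: E_pack = Ns * V_cell * Np * C_cell = 9 * 3.382 * 3 * 6.094 = 556.47 Wh
Step 2: t = E_pack / P = 556.47 / 1462.8 = 0.3804 hr

0.3804 hr


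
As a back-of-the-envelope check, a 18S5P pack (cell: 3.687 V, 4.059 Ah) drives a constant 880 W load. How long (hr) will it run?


Step 1: E_pack = Ns * V_cell * Np * C_cell = 18 * 3.687 * 5 * 4.059 = 1346.9 Wh
Step 2: t = E_pack / P = 1346.9 / 880 = 1.531 hr

1.531 hr


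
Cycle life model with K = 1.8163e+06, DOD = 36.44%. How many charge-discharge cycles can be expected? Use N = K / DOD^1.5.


Step 1: DOD^1.5 = 36.44^1.5 = 219.97
Step 2: N = 1.8163e+06 / 219.97 = 8257 cycles

8257 cycles


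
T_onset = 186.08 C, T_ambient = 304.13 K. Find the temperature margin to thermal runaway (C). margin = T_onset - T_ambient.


Convert: T_ambient = 304.13 K = 30.98 C
margin = 186.08 - 30.98 = 155.1 C

155.1 C


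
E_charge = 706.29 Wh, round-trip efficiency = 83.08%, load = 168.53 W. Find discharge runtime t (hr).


Step 1: E_discharge = eta/100 * E_charge = 83.08/100 * 706.29 = 586.79 Wh
Step 2: t = E_discharge / P = 586.79 / 168.53 = 3.482 hr

3.482 hr


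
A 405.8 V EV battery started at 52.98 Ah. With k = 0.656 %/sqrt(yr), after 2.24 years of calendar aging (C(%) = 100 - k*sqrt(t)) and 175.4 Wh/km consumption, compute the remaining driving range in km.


Step 1: capacity retention = 100 - 0.656 * sqrt(2.24) = 100 - 0.656 * 1.4967 = 99.018%
Step 2: C_now = 52.98 * 99.018/100 = 52.46 Ah
Step 3: E_pack = V * C_now = 405.8 * 52.46 = 21288 Wh
Step 4: range = E_pack / consumption = 21288 / 175.4 = 121.4 km

121.4 km


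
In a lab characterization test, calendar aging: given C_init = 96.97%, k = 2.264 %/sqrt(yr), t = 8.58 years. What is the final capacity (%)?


Step 1: sqrt(8.58 yr) = 2.9292
Step 2: drop = 2.264 * 2.9292 = 6.6317
Step 3: C_final = 96.97 - 6.6317 = 90.34%

90.34%


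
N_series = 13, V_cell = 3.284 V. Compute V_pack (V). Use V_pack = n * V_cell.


Series voltages add: 13 * 3.284 V = 42.692 V

42.692 V


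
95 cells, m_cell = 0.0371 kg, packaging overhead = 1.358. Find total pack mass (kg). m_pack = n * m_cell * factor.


m_pack = n * m_cell * overhead = 95 * 0.0371 * 1.358 = 4.786 kg

4.786 kg


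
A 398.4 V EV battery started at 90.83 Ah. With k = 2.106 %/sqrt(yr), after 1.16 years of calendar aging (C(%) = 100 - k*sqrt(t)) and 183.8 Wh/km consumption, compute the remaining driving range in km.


Step 1: capacity retention = 100 - 2.106 * sqrt(1.16) = 100 - 2.106 * 1.077 = 97.732%
Step 2: C_now = 90.83 * 97.732/100 = 88.77 Ah
Step 3: E_pack = V * C_now = 398.4 * 88.77 = 35366 Wh
Step 4: range = E_pack / consumption = 35366 / 183.8 = 192.4 km

192.4 km


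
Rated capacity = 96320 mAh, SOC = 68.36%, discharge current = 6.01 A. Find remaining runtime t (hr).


Convert: C_total = 96320 mAh = 96.32 Ah
Step 1: remaining = SOC/100 * C_total = 68.36/100 * 96.32 = 65.844 Ah
Step 2: t = remaining / I = 65.844 / 6.01 = 10.96 hr

10.96 hr


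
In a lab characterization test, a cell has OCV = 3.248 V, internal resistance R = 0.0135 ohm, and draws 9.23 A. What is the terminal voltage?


V = OCV - I*R = 3.248 - 9.23 * 0.0135 = 3.123 V

3.123 V


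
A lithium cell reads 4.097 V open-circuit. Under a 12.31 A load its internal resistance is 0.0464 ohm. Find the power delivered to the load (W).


Step 1: V_terminal = OCV - I*R = 4.097 - 12.31 * 0.0464 = 3.5258 V
Step 2: P_out = V_terminal * I = 3.5258 * 12.31 = 43.40 W

43.40 W


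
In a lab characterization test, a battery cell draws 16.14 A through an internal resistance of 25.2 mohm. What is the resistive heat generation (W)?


Convert: R = 25.2 mohm = 0.0252 ohm
I^2 = 260.5
Q = 260.5 * 0.0252 = 6.565 W

6.565 W


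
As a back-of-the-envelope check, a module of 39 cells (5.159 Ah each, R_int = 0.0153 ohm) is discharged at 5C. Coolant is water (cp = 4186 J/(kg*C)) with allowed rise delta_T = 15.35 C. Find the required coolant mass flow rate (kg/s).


Step 1: I = 5 * 5.159 = 25.795 A
Step 2: Q_cell = I^2 * R = 25.795^2 * 0.0153 = 10.18 W
Step 3: Q_total = 39 * 10.18 = 397.02 W
Step 4: m_dot = Q_total / (cp * dT) = 397.02 / (4186 * 15.35) = 0.006179 kg/s

0.006179 kg/s


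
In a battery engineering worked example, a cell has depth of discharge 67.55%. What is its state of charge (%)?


SOC = 100 - DOD = 100 - 67.55 = 32.45%

32.45%


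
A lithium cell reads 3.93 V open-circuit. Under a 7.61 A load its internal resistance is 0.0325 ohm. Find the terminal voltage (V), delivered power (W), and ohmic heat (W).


Step 1: V_terminal = OCV - I*R = 3.93 - 7.61 * 0.0325 = 3.6827 V
Step 2: P_out = V_terminal * I = 3.6827 * 7.61 = 28.03 W
Step 3: Q = I^2 * R = 7.61^2 * 0.0325 = 1.882 W

V=3.6827 V, P=28.03 W, Q=1.882 W


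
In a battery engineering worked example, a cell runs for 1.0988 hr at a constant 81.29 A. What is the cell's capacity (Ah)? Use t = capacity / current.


C = I * t = 81.29 * 1.0988 = 89.32 Ah

89.32 Ah


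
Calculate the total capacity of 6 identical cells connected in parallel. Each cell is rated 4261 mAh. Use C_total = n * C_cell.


Convert: C_cell = 4261 mAh = 4.261 Ah
C_total = 6 * 4.261 = 25.566 Ah

25.566 Ah


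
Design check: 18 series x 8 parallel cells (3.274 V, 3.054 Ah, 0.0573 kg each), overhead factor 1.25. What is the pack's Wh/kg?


Step 1: V_pack = 18 * 3.274 = 58.932 V
Step 2: C_pack = 8 * 3.054 = 24.432 Ah
Step 3: E_pack = V_pack * C_pack = 58.932 * 24.432 = 1439.8 Wh
Step 4: m_pack = 18 * 8 * 0.0573 * 1.25 = 10.314 kg
Step 5: ED = E_pack / m_pack = 1439.8 / 10.314 = 139.6 Wh/kg

139.6 Wh/kg


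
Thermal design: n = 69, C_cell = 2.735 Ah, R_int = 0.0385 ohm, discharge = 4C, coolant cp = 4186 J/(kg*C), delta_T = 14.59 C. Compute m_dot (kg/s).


Step 1: I = 4 * 2.735 = 10.94 A
Step 2: Q_cell = I^2 * R = 10.94^2 * 0.0385 = 4.6078 W
Step 3: Q_total = 69 * 4.6078 = 317.94 W
Step 4: m_dot = Q_total / (cp * dT) = 317.94 / (4186 * 14.59) = 0.005206 kg/s

0.005206 kg/s


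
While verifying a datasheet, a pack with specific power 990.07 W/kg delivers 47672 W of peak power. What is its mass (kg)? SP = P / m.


m = P / SP = 47672 / 990.07 = 48.15 kg

48.15 kg


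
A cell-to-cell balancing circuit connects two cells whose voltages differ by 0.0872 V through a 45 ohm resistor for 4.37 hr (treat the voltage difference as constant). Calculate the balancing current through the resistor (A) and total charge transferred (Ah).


First, Ohm's law: I_bal = 0.0872 V / 45 ohm = 0.0019378 A
Then Q = I * t = 0.0019378 A * 4.37 hr = 0.008468 Ah

I=0.0019378 A, Q=0.008468 Ah


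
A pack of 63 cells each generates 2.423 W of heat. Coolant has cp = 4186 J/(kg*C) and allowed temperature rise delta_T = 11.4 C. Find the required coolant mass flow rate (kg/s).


Step 1: Total heat Q = 63 * 2.423 W = 152.65 W
Step 2: denom = cp * dT = 4186 * 11.4 = 47720
Step 3: m_dot = 152.65 / 47720 = 0.003199 kg/s

0.003199 kg/s


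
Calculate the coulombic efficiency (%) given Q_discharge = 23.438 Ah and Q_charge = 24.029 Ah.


eta_c = Q_dis / Q_chg * 100 = 23.438 / 24.029 * 100 = 97.54%

97.54%


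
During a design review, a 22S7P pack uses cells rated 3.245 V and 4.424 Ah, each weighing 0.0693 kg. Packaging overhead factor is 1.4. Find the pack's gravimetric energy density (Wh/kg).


Step 1: V_pack = 22 * 3.245 = 71.39 V
Step 2: C_pack = 7 * 4.424 = 30.968 Ah
Step 3: E_pack = V_pack * C_pack = 71.39 * 30.968 = 2210.8 Wh
Step 4: m_pack = 22 * 7 * 0.0693 * 1.4 = 14.941 kg
Step 5: ED = E_pack / m_pack = 2210.8 / 14.941 = 148.0 Wh/kg

148.0 Wh/kg


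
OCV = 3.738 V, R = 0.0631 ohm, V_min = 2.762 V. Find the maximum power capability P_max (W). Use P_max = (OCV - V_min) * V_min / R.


dV = OCV - V_min = 0.976 V (so I_max = dV / R)
P_max = dV * V_min / R = 0.976 * 2.762 / 0.0631 = 42.72 W

42.72 W


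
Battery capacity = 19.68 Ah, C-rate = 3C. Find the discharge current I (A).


At 3C: I = 3 * 19.68 Ah = 59.04 A

59.04 A


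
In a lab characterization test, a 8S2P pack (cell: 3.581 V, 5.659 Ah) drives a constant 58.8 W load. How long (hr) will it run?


Step 1: E_pack = Ns * V_cell * Np * C_cell = 8 * 3.581 * 2 * 5.659 = 324.24 Wh
Step 2: t = E_pack / P = 324.24 / 58.8 = 5.514 hr

5.514 hr


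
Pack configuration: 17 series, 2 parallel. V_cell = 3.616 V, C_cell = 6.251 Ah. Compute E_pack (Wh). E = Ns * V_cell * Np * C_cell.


V_pack = 17 * 3.616 = 61.472 V
C_pack = 2 * 6.251 = 12.502 Ah
E = V_pack * C_pack = 61.472 * 12.502 = 768.5 Wh

768.5 Wh


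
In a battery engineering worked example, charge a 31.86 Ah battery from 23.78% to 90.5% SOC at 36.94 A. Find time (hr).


delta_Ah = 31.86 * (90.5 - 23.78) / 100 = 21.257 Ah
t = delta_Ah / I = 21.257 / 36.94 = 0.5754 hr

0.5754 hr
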